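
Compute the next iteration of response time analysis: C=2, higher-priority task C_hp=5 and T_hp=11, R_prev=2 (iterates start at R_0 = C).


R_next = C + ceil(R_prev / T_hp) * C_hp
ceil(2 / 11) = ceil(0.1818) = 1
Interference = 1 * 5 = 5
R_next = 2 + 5 = 7

7


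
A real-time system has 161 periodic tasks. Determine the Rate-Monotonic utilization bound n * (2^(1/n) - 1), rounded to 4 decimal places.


Compute 2^(1/161) = 1.0043145429
Subtract 1: 1.0043145429 - 1 = 0.0043145429
Multiply by n: 161 * 0.0043145429 = 0.6946414069
Round to 4 dp: 0.6946

0.6946


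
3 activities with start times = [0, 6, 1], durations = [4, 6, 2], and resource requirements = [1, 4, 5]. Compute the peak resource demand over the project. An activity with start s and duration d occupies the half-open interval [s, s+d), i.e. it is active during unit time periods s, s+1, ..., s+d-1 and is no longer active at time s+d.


Each activity i is active on [start_i, start_i + duration_i).
Compute total resource usage per time slot:
  t=0: active resources = [1], total = 1
  t=1: active resources = [1, 5], total = 6
  t=2: active resources = [1, 5], total = 6
  t=3: active resources = [1], total = 1
  t=4: active resources = [], total = 0
  t=5: active resources = [], total = 0
  t=6: active resources = [4], total = 4
  t=7: active resources = [4], total = 4
  t=8: active resources = [4], total = 4
  t=9: active resources = [4], total = 4
  t=10: active resources = [4], total = 4
  t=11: active resources = [4], total = 4
Peak resource demand = 6

6


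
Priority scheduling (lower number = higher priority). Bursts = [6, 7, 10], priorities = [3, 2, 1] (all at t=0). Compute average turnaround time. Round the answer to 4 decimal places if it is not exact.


Sort by priority (ascending = highest first):
Order: [(1, 10), (2, 7), (3, 6)]
Completion times:
  Priority 1, burst=10, C=10
  Priority 2, burst=7, C=17
  Priority 3, burst=6, C=23
Average turnaround = 50/3 = 16.6667

16.6667


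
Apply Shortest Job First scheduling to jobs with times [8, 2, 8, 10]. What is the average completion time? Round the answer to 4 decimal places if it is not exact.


SJF order (ascending): [2, 8, 8, 10]
Completion times:
  Job 1: burst=2, C=2
  Job 2: burst=8, C=10
  Job 3: burst=8, C=18
  Job 4: burst=10, C=28
Average completion = 58/4 = 14.5

14.5


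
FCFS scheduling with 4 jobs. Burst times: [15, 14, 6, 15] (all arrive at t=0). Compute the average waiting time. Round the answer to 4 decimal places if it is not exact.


FCFS order (as given): [15, 14, 6, 15]
Waiting times:
  Job 1: wait = 0
  Job 2: wait = 15
  Job 3: wait = 29
  Job 4: wait = 35
Sum of waiting times = 79
Average waiting time = 79/4 = 19.75

19.75


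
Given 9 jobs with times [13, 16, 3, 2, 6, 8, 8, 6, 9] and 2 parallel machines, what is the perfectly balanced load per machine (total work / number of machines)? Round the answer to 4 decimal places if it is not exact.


Total processing time = 13 + 16 + 3 + 2 + 6 + 8 + 8 + 6 + 9 = 71
Number of machines = 2
Ideal balanced load = 71 / 2 = 35.5

35.5


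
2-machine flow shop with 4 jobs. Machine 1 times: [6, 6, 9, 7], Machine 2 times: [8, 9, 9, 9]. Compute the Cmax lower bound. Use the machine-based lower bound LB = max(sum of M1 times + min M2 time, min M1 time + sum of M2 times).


LB1 = sum(M1 times) + min(M2 times) = 28 + 8 = 36
LB2 = min(M1 times) + sum(M2 times) = 6 + 35 = 41
Lower bound = max(LB1, LB2) = max(36, 41) = 41

41


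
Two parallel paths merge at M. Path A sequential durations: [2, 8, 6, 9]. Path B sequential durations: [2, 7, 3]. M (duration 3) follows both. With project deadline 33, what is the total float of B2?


Forward pass: ES(B2) = sum of predecessors on chain B = 2
EF = ES + duration = 2 + 7 = 9
Backward pass: LF(M) = deadline = 33; LS(M) = 33 - 3 = 30
LF(B2) = LS(M) - sum(successors on chain B) = 30 - 3 = 27
LS = LF - duration = 27 - 7 = 20
Total float = LS - ES = 20 - 2 = 18

18


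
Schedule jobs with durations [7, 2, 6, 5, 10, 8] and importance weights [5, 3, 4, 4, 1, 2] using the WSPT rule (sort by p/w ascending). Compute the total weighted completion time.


Compute p/w ratios and sort ascending (WSPT): [(2, 3), (5, 4), (7, 5), (6, 4), (8, 2), (10, 1)]
Compute weighted completion times:
  Job (p=2,w=3): C=2, w*C=3*2=6
  Job (p=5,w=4): C=7, w*C=4*7=28
  Job (p=7,w=5): C=14, w*C=5*14=70
  Job (p=6,w=4): C=20, w*C=4*20=80
  Job (p=8,w=2): C=28, w*C=2*28=56
  Job (p=10,w=1): C=38, w*C=1*38=38
Total weighted completion time = 278

278


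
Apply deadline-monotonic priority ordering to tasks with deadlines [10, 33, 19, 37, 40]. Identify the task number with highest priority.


Sort tasks by relative deadline (ascending):
  Task 1: deadline = 10
  Task 3: deadline = 19
  Task 2: deadline = 33
  Task 4: deadline = 37
  Task 5: deadline = 40
Priority order (highest first): [1, 3, 2, 4, 5]
Highest priority task = 1

1


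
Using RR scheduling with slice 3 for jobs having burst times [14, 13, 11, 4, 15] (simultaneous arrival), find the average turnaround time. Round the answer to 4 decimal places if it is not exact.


Time quantum = 3
Execution trace:
  J1 runs 3 units, time = 3
  J2 runs 3 units, time = 6
  J3 runs 3 units, time = 9
  J4 runs 3 units, time = 12
  J5 runs 3 units, time = 15
  J1 runs 3 units, time = 18
  J2 runs 3 units, time = 21
  J3 runs 3 units, time = 24
  J4 runs 1 units, time = 25
  J5 runs 3 units, time = 28
  J1 runs 3 units, time = 31
  J2 runs 3 units, time = 34
  J3 runs 3 units, time = 37
  J5 runs 3 units, time = 40
  J1 runs 3 units, time = 43
  J2 runs 3 units, time = 46
  J3 runs 2 units, time = 48
  J5 runs 3 units, time = 51
  J1 runs 2 units, time = 53
  J2 runs 1 units, time = 54
  J5 runs 3 units, time = 57
Finish times: [53, 54, 48, 25, 57]
Average turnaround = 237/5 = 47.4

47.4


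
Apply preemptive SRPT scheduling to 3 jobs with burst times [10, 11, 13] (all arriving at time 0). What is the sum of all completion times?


Since all jobs arrive at t=0, SRPT equals SPT ordering.
SPT order: [10, 11, 13]
Completion times:
  Job 1: p=10, C=10
  Job 2: p=11, C=21
  Job 3: p=13, C=34
Total completion time = 10 + 21 + 34 = 65

65


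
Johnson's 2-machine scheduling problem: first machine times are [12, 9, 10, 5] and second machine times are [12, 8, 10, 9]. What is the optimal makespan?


Apply Johnson's rule:
  Group 1 (a <= b): [(4, 5, 9), (3, 10, 10), (1, 12, 12)]
  Group 2 (a > b): [(2, 9, 8)]
Optimal job order: [4, 3, 1, 2]
Schedule:
  Job 4: M1 done at 5, M2 done at 14
  Job 3: M1 done at 15, M2 done at 25
  Job 1: M1 done at 27, M2 done at 39
  Job 2: M1 done at 36, M2 done at 47
Makespan = 47

47


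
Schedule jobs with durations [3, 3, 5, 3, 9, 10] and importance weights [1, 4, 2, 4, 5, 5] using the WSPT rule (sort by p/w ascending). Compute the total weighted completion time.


Compute p/w ratios and sort ascending (WSPT): [(3, 4), (3, 4), (9, 5), (10, 5), (5, 2), (3, 1)]
Compute weighted completion times:
  Job (p=3,w=4): C=3, w*C=4*3=12
  Job (p=3,w=4): C=6, w*C=4*6=24
  Job (p=9,w=5): C=15, w*C=5*15=75
  Job (p=10,w=5): C=25, w*C=5*25=125
  Job (p=5,w=2): C=30, w*C=2*30=60
  Job (p=3,w=1): C=33, w*C=1*33=33
Total weighted completion time = 329

329


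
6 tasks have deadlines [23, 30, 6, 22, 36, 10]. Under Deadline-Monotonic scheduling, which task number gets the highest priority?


Sort tasks by relative deadline (ascending):
  Task 3: deadline = 6
  Task 6: deadline = 10
  Task 4: deadline = 22
  Task 1: deadline = 23
  Task 2: deadline = 30
  Task 5: deadline = 36
Priority order (highest first): [3, 6, 4, 1, 2, 5]
Highest priority task = 3

3


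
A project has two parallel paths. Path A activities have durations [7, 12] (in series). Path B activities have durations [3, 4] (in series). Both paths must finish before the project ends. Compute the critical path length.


Path A total = 7 + 12 = 19
Path B total = 3 + 4 = 7
Critical path = longest path = max(19, 7) = 19

19


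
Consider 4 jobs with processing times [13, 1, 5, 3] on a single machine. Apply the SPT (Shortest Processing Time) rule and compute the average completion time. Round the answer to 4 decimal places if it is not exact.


Sort jobs by processing time (SPT order): [1, 3, 5, 13]
Compute completion times sequentially:
  Job 1: processing = 1, completes at 1
  Job 2: processing = 3, completes at 4
  Job 3: processing = 5, completes at 9
  Job 4: processing = 13, completes at 22
Sum of completion times = 36
Average completion time = 36/4 = 9.0

9.0


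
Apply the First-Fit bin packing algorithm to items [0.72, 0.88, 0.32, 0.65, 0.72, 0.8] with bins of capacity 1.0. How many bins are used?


Place items sequentially using First-Fit:
  Item 0.72 -> new Bin 1
  Item 0.88 -> new Bin 2
  Item 0.32 -> new Bin 3
  Item 0.65 -> Bin 3 (now 0.97)
  Item 0.72 -> new Bin 4
  Item 0.8 -> new Bin 5
Total bins used = 5

5


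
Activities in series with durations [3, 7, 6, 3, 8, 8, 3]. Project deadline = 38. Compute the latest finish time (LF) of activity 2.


LF(activity 2) = deadline - sum of successor durations
Successors: activities 3 through 7 with durations [6, 3, 8, 8, 3]
Sum of successor durations = 28
LF = 38 - 28 = 10

10


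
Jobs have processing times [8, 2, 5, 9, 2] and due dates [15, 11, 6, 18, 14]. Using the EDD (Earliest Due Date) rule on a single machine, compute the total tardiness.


Sort by due date (EDD order): [(5, 6), (2, 11), (2, 14), (8, 15), (9, 18)]
Compute completion times and tardiness:
  Job 1: p=5, d=6, C=5, tardiness=max(0,5-6)=0
  Job 2: p=2, d=11, C=7, tardiness=max(0,7-11)=0
  Job 3: p=2, d=14, C=9, tardiness=max(0,9-14)=0
  Job 4: p=8, d=15, C=17, tardiness=max(0,17-15)=2
  Job 5: p=9, d=18, C=26, tardiness=max(0,26-18)=8
Total tardiness = 10

10


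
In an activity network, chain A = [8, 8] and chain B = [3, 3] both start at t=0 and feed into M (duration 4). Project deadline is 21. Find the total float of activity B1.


Forward pass: ES(B1) = sum of predecessors on chain B = 0
EF = ES + duration = 0 + 3 = 3
Backward pass: LF(M) = deadline = 21; LS(M) = 21 - 4 = 17
LF(B1) = LS(M) - sum(successors on chain B) = 17 - 3 = 14
LS = LF - duration = 14 - 3 = 11
Total float = LS - ES = 11 - 0 = 11

11


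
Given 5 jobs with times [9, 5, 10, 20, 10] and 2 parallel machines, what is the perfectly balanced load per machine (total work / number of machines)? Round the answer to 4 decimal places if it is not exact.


Total processing time = 9 + 5 + 10 + 20 + 10 = 54
Number of machines = 2
Ideal balanced load = 54 / 2 = 27.0

27.0


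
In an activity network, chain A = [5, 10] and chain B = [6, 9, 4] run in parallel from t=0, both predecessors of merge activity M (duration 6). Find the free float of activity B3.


ES(B3) = sum of predecessors on chain B = 15
EF(B3) = ES + duration = 15 + 4 = 19
Successor of B3 is M. ES(M) = max(sum(A), sum(B)) = max(15, 19) = 19
Free float = ES(successor) - EF(current) = 19 - 19 = 0

0


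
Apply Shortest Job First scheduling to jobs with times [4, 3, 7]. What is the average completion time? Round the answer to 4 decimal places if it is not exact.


SJF order (ascending): [3, 4, 7]
Completion times:
  Job 1: burst=3, C=3
  Job 2: burst=4, C=7
  Job 3: burst=7, C=14
Average completion = 24/3 = 8.0

8.0


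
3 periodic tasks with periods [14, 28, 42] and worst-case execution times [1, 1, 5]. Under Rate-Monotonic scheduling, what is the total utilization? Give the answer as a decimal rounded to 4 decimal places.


Compute individual utilizations (exact fractions):
  Task 1: C/T = 1/14 (approx. 0.0714)
  Task 2: C/T = 1/28 (approx. 0.0357)
  Task 3: C/T = 5/42 (approx. 0.119)
Total utilization U = 1/14 + 1/28 + 5/42 = 19/84
Rounded to 4 decimal places: U = 0.2262
RM (Liu & Layland) bound for 3 tasks = 0.779763; compare with U = 19/84 (approx. 0.226190)
U <= bound, so schedulable by RM sufficient condition.

0.2262


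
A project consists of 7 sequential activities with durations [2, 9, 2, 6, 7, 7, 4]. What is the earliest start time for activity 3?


Activity 3 starts after activities 1 through 2 complete.
Predecessor durations: [2, 9]
ES = 2 + 9 = 11

11


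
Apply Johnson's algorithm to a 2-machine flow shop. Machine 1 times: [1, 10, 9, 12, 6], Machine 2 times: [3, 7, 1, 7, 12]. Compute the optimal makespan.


Apply Johnson's rule:
  Group 1 (a <= b): [(1, 1, 3), (5, 6, 12)]
  Group 2 (a > b): [(2, 10, 7), (4, 12, 7), (3, 9, 1)]
Optimal job order: [1, 5, 2, 4, 3]
Schedule:
  Job 1: M1 done at 1, M2 done at 4
  Job 5: M1 done at 7, M2 done at 19
  Job 2: M1 done at 17, M2 done at 26
  Job 4: M1 done at 29, M2 done at 36
  Job 3: M1 done at 38, M2 done at 39
Makespan = 39

39


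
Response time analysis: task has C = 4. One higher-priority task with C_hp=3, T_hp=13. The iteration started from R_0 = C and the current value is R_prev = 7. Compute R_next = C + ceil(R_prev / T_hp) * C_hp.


R_next = C + ceil(R_prev / T_hp) * C_hp
ceil(7 / 13) = ceil(0.5385) = 1
Interference = 1 * 3 = 3
R_next = 4 + 3 = 7
R_next = R_prev, so the iteration has converged (response time = 7).

7


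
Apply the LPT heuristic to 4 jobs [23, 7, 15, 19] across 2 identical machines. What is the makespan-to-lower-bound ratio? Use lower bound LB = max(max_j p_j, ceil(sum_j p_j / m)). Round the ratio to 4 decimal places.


LPT order: [23, 19, 15, 7]
Machine loads after assignment: [30, 34]
LPT makespan = 34
Lower bound = max(max_job, ceil(total/2)) = max(23, 32) = 32
Ratio = 34 / 32 = 1.0625

1.0625


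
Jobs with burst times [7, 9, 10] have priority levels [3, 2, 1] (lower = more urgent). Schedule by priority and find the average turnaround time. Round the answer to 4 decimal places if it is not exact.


Sort by priority (ascending = highest first):
Order: [(1, 10), (2, 9), (3, 7)]
Completion times:
  Priority 1, burst=10, C=10
  Priority 2, burst=9, C=19
  Priority 3, burst=7, C=26
Average turnaround = 55/3 = 18.3333

18.3333


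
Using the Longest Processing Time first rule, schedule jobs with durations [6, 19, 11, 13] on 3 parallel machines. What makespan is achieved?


Sort jobs in decreasing order (LPT): [19, 13, 11, 6]
Assign each job to the least loaded machine:
  Machine 1: jobs [19], load = 19
  Machine 2: jobs [13], load = 13
  Machine 3: jobs [11, 6], load = 17
Makespan = max load = 19

19


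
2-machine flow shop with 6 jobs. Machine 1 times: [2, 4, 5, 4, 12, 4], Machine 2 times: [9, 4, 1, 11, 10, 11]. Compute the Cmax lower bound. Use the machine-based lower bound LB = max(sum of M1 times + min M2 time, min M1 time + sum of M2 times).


LB1 = sum(M1 times) + min(M2 times) = 31 + 1 = 32
LB2 = min(M1 times) + sum(M2 times) = 2 + 46 = 48
Lower bound = max(LB1, LB2) = max(32, 48) = 48

48


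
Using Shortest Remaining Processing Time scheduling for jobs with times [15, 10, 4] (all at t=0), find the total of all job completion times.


Since all jobs arrive at t=0, SRPT equals SPT ordering.
SPT order: [4, 10, 15]
Completion times:
  Job 1: p=4, C=4
  Job 2: p=10, C=14
  Job 3: p=15, C=29
Total completion time = 4 + 14 + 29 = 47

47


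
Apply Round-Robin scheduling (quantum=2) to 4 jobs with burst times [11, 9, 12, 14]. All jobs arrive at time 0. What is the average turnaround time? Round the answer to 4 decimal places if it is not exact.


Time quantum = 2
Execution trace:
  J1 runs 2 units, time = 2
  J2 runs 2 units, time = 4
  J3 runs 2 units, time = 6
  J4 runs 2 units, time = 8
  J1 runs 2 units, time = 10
  J2 runs 2 units, time = 12
  J3 runs 2 units, time = 14
  J4 runs 2 units, time = 16
  J1 runs 2 units, time = 18
  J2 runs 2 units, time = 20
  J3 runs 2 units, time = 22
  J4 runs 2 units, time = 24
  J1 runs 2 units, time = 26
  J2 runs 2 units, time = 28
  J3 runs 2 units, time = 30
  J4 runs 2 units, time = 32
  J1 runs 2 units, time = 34
  J2 runs 1 units, time = 35
  J3 runs 2 units, time = 37
  J4 runs 2 units, time = 39
  J1 runs 1 units, time = 40
  J3 runs 2 units, time = 42
  J4 runs 2 units, time = 44
  J4 runs 2 units, time = 46
Finish times: [40, 35, 42, 46]
Average turnaround = 163/4 = 40.75

40.75


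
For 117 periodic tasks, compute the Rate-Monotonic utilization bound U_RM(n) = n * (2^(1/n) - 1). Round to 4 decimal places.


Compute 2^(1/117) = 1.0059419185
Subtract 1: 1.0059419185 - 1 = 0.0059419185
Multiply by n: 117 * 0.0059419185 = 0.6952044645
Round to 4 dp: 0.6952

0.6952


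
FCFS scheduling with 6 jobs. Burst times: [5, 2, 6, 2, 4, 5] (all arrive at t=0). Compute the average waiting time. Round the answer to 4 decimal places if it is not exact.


FCFS order (as given): [5, 2, 6, 2, 4, 5]
Waiting times:
  Job 1: wait = 0
  Job 2: wait = 5
  Job 3: wait = 7
  Job 4: wait = 13
  Job 5: wait = 15
  Job 6: wait = 19
Sum of waiting times = 59
Average waiting time = 59/6 = 9.8333

9.8333


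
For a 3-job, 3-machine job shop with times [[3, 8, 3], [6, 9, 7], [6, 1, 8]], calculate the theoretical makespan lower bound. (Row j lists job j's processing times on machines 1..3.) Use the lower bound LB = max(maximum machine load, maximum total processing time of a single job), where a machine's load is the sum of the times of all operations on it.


Machine loads:
  Machine 1: 3 + 6 + 6 = 15
  Machine 2: 8 + 9 + 1 = 18
  Machine 3: 3 + 7 + 8 = 18
Max machine load = 18
Job totals:
  Job 1: 14
  Job 2: 22
  Job 3: 15
Max job total = 22
Lower bound = max(18, 22) = 22

22


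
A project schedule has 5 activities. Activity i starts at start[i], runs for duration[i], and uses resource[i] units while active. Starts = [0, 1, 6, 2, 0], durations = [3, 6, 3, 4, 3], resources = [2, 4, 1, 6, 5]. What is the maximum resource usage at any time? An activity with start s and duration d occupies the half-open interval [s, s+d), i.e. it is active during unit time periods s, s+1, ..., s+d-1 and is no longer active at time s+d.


Each activity i is active on [start_i, start_i + duration_i).
Compute total resource usage per time slot:
  t=0: active resources = [2, 5], total = 7
  t=1: active resources = [2, 4, 5], total = 11
  t=2: active resources = [2, 4, 6, 5], total = 17
  t=3: active resources = [4, 6], total = 10
  t=4: active resources = [4, 6], total = 10
  t=5: active resources = [4, 6], total = 10
  t=6: active resources = [4, 1], total = 5
  t=7: active resources = [1], total = 1
  t=8: active resources = [1], total = 1
Peak resource demand = 17

17


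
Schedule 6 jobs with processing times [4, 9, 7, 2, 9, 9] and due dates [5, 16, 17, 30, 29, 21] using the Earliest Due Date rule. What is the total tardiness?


Sort by due date (EDD order): [(4, 5), (9, 16), (7, 17), (9, 21), (9, 29), (2, 30)]
Compute completion times and tardiness:
  Job 1: p=4, d=5, C=4, tardiness=max(0,4-5)=0
  Job 2: p=9, d=16, C=13, tardiness=max(0,13-16)=0
  Job 3: p=7, d=17, C=20, tardiness=max(0,20-17)=3
  Job 4: p=9, d=21, C=29, tardiness=max(0,29-21)=8
  Job 5: p=9, d=29, C=38, tardiness=max(0,38-29)=9
  Job 6: p=2, d=30, C=40, tardiness=max(0,40-30)=10
Total tardiness = 30

30


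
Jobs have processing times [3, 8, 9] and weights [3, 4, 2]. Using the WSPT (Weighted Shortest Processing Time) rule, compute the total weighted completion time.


Compute p/w ratios and sort ascending (WSPT): [(3, 3), (8, 4), (9, 2)]
Compute weighted completion times:
  Job (p=3,w=3): C=3, w*C=3*3=9
  Job (p=8,w=4): C=11, w*C=4*11=44
  Job (p=9,w=2): C=20, w*C=2*20=40
Total weighted completion time = 93

93


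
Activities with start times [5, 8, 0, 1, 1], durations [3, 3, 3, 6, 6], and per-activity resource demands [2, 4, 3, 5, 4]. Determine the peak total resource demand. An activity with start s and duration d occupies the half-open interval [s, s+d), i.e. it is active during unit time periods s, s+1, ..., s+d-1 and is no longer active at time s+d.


Each activity i is active on [start_i, start_i + duration_i).
Compute total resource usage per time slot:
  t=0: active resources = [3], total = 3
  t=1: active resources = [3, 5, 4], total = 12
  t=2: active resources = [3, 5, 4], total = 12
  t=3: active resources = [5, 4], total = 9
  t=4: active resources = [5, 4], total = 9
  t=5: active resources = [2, 5, 4], total = 11
  t=6: active resources = [2, 5, 4], total = 11
  t=7: active resources = [2], total = 2
  t=8: active resources = [4], total = 4
  t=9: active resources = [4], total = 4
  t=10: active resources = [4], total = 4
Peak resource demand = 12

12


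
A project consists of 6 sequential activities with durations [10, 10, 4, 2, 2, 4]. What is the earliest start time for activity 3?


Activity 3 starts after activities 1 through 2 complete.
Predecessor durations: [10, 10]
ES = 10 + 10 = 20

20


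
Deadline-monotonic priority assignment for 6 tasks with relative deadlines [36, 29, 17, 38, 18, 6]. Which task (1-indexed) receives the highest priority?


Sort tasks by relative deadline (ascending):
  Task 6: deadline = 6
  Task 3: deadline = 17
  Task 5: deadline = 18
  Task 2: deadline = 29
  Task 1: deadline = 36
  Task 4: deadline = 38
Priority order (highest first): [6, 3, 5, 2, 1, 4]
Highest priority task = 6

6


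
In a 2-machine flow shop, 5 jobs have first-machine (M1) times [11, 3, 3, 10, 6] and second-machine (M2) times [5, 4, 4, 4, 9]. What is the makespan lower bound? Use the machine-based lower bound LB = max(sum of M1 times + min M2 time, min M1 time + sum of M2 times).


LB1 = sum(M1 times) + min(M2 times) = 33 + 4 = 37
LB2 = min(M1 times) + sum(M2 times) = 3 + 26 = 29
Lower bound = max(LB1, LB2) = max(37, 29) = 37

37


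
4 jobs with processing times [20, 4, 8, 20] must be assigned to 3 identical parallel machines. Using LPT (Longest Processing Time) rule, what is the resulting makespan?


Sort jobs in decreasing order (LPT): [20, 20, 8, 4]
Assign each job to the least loaded machine:
  Machine 1: jobs [20], load = 20
  Machine 2: jobs [20], load = 20
  Machine 3: jobs [8, 4], load = 12
Makespan = max load = 20

20


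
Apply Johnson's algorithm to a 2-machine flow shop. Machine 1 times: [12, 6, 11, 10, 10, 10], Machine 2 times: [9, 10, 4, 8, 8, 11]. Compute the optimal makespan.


Apply Johnson's rule:
  Group 1 (a <= b): [(2, 6, 10), (6, 10, 11)]
  Group 2 (a > b): [(1, 12, 9), (4, 10, 8), (5, 10, 8), (3, 11, 4)]
Optimal job order: [2, 6, 1, 4, 5, 3]
Schedule:
  Job 2: M1 done at 6, M2 done at 16
  Job 6: M1 done at 16, M2 done at 27
  Job 1: M1 done at 28, M2 done at 37
  Job 4: M1 done at 38, M2 done at 46
  Job 5: M1 done at 48, M2 done at 56
  Job 3: M1 done at 59, M2 done at 63
Makespan = 63

63


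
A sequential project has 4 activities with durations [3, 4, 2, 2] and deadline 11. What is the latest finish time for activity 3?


LF(activity 3) = deadline - sum of successor durations
Successors: activities 4 through 4 with durations [2]
Sum of successor durations = 2
LF = 11 - 2 = 9

9


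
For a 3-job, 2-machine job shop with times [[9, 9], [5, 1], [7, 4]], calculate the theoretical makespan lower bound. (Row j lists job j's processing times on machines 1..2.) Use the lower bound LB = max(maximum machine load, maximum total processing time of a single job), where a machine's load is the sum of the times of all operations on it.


Machine loads:
  Machine 1: 9 + 5 + 7 = 21
  Machine 2: 9 + 1 + 4 = 14
Max machine load = 21
Job totals:
  Job 1: 18
  Job 2: 6
  Job 3: 11
Max job total = 18
Lower bound = max(21, 18) = 21

21


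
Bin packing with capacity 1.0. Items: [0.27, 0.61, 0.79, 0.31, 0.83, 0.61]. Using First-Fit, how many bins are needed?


Place items sequentially using First-Fit:
  Item 0.27 -> new Bin 1
  Item 0.61 -> Bin 1 (now 0.88)
  Item 0.79 -> new Bin 2
  Item 0.31 -> new Bin 3
  Item 0.83 -> new Bin 4
  Item 0.61 -> Bin 3 (now 0.92)
Total bins used = 4

4


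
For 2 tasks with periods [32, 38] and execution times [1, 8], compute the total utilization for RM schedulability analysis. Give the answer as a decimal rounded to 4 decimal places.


Compute individual utilizations (exact fractions):
  Task 1: C/T = 1/32 (approx. 0.0313)
  Task 2: C/T = 8/38 = 4/19 (approx. 0.2105)
Total utilization U = 1/32 + 4/19 = 147/608
Rounded to 4 decimal places: U = 0.2418
RM (Liu & Layland) bound for 2 tasks = 0.828427; compare with U = 147/608 (approx. 0.241776)
U <= bound, so schedulable by RM sufficient condition.

0.2418


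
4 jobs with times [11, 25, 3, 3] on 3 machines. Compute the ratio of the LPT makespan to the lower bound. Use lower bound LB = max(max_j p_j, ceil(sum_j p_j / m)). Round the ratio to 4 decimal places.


LPT order: [25, 11, 3, 3]
Machine loads after assignment: [25, 11, 6]
LPT makespan = 25
Lower bound = max(max_job, ceil(total/3)) = max(25, 14) = 25
Ratio = 25 / 25 = 1.0

1.0


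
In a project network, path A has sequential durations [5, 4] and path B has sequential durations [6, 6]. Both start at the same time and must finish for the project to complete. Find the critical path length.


Path A total = 5 + 4 = 9
Path B total = 6 + 6 = 12
Critical path = longest path = max(9, 12) = 12

12


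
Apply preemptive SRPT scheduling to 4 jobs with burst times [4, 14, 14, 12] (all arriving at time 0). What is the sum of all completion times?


Since all jobs arrive at t=0, SRPT equals SPT ordering.
SPT order: [4, 12, 14, 14]
Completion times:
  Job 1: p=4, C=4
  Job 2: p=12, C=16
  Job 3: p=14, C=30
  Job 4: p=14, C=44
Total completion time = 4 + 16 + 30 + 44 = 94

94


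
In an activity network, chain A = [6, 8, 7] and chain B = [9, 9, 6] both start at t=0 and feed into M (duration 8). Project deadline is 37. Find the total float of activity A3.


Forward pass: ES(A3) = sum of predecessors on chain A = 14
EF = ES + duration = 14 + 7 = 21
Backward pass: LF(M) = deadline = 37; LS(M) = 37 - 8 = 29
LF(A3) = LS(M) - sum(successors on chain A) = 29 - 0 = 29
LS = LF - duration = 29 - 7 = 22
Total float = LS - ES = 22 - 14 = 8

8


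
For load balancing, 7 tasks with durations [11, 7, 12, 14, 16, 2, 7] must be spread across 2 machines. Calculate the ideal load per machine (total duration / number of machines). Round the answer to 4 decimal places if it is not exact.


Total processing time = 11 + 7 + 12 + 14 + 16 + 2 + 7 = 69
Number of machines = 2
Ideal balanced load = 69 / 2 = 34.5

34.5


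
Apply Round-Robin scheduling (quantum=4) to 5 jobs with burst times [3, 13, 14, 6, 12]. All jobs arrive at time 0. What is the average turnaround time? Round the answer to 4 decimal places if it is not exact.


Time quantum = 4
Execution trace:
  J1 runs 3 units, time = 3
  J2 runs 4 units, time = 7
  J3 runs 4 units, time = 11
  J4 runs 4 units, time = 15
  J5 runs 4 units, time = 19
  J2 runs 4 units, time = 23
  J3 runs 4 units, time = 27
  J4 runs 2 units, time = 29
  J5 runs 4 units, time = 33
  J2 runs 4 units, time = 37
  J3 runs 4 units, time = 41
  J5 runs 4 units, time = 45
  J2 runs 1 units, time = 46
  J3 runs 2 units, time = 48
Finish times: [3, 46, 48, 29, 45]
Average turnaround = 171/5 = 34.2

34.2


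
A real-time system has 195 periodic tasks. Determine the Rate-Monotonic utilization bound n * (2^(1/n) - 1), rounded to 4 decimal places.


Compute 2^(1/195) = 1.0035609260
Subtract 1: 1.0035609260 - 1 = 0.0035609260
Multiply by n: 195 * 0.0035609260 = 0.6943805700
Round to 4 dp: 0.6944

0.6944


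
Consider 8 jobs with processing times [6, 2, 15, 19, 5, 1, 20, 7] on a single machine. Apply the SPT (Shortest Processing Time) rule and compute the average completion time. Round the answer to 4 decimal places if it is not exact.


Sort jobs by processing time (SPT order): [1, 2, 5, 6, 7, 15, 19, 20]
Compute completion times sequentially:
  Job 1: processing = 1, completes at 1
  Job 2: processing = 2, completes at 3
  Job 3: processing = 5, completes at 8
  Job 4: processing = 6, completes at 14
  Job 5: processing = 7, completes at 21
  Job 6: processing = 15, completes at 36
  Job 7: processing = 19, completes at 55
  Job 8: processing = 20, completes at 75
Sum of completion times = 213
Average completion time = 213/8 = 26.625

26.625


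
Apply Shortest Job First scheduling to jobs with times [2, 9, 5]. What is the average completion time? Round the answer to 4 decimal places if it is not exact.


SJF order (ascending): [2, 5, 9]
Completion times:
  Job 1: burst=2, C=2
  Job 2: burst=5, C=7
  Job 3: burst=9, C=16
Average completion = 25/3 = 8.3333

8.3333


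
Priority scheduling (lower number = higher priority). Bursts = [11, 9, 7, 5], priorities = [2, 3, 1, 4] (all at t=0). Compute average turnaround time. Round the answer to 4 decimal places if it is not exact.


Sort by priority (ascending = highest first):
Order: [(1, 7), (2, 11), (3, 9), (4, 5)]
Completion times:
  Priority 1, burst=7, C=7
  Priority 2, burst=11, C=18
  Priority 3, burst=9, C=27
  Priority 4, burst=5, C=32
Average turnaround = 84/4 = 21.0

21.0


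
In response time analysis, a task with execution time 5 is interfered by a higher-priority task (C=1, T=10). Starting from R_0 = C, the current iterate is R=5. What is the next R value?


R_next = C + ceil(R_prev / T_hp) * C_hp
ceil(5 / 10) = ceil(0.5) = 1
Interference = 1 * 1 = 1
R_next = 5 + 1 = 6

6


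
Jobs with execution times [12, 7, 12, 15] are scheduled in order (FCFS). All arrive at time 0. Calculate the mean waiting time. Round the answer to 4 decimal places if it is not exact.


FCFS order (as given): [12, 7, 12, 15]
Waiting times:
  Job 1: wait = 0
  Job 2: wait = 12
  Job 3: wait = 19
  Job 4: wait = 31
Sum of waiting times = 62
Average waiting time = 62/4 = 15.5

15.5


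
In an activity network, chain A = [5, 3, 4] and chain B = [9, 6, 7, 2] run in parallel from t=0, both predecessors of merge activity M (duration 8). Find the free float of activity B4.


ES(B4) = sum of predecessors on chain B = 22
EF(B4) = ES + duration = 22 + 2 = 24
Successor of B4 is M. ES(M) = max(sum(A), sum(B)) = max(12, 24) = 24
Free float = ES(successor) - EF(current) = 24 - 24 = 0

0


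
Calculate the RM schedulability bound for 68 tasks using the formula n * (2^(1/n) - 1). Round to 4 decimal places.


Compute 2^(1/68) = 1.0102454700
Subtract 1: 1.0102454700 - 1 = 0.0102454700
Multiply by n: 68 * 0.0102454700 = 0.6966919600
Round to 4 dp: 0.6967

0.6967


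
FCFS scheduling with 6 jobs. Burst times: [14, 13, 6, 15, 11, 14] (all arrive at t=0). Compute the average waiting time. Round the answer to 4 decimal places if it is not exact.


FCFS order (as given): [14, 13, 6, 15, 11, 14]
Waiting times:
  Job 1: wait = 0
  Job 2: wait = 14
  Job 3: wait = 27
  Job 4: wait = 33
  Job 5: wait = 48
  Job 6: wait = 59
Sum of waiting times = 181
Average waiting time = 181/6 = 30.1667

30.1667


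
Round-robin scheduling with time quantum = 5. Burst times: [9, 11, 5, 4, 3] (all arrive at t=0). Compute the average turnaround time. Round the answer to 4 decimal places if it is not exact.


Time quantum = 5
Execution trace:
  J1 runs 5 units, time = 5
  J2 runs 5 units, time = 10
  J3 runs 5 units, time = 15
  J4 runs 4 units, time = 19
  J5 runs 3 units, time = 22
  J1 runs 4 units, time = 26
  J2 runs 5 units, time = 31
  J2 runs 1 units, time = 32
Finish times: [26, 32, 15, 19, 22]
Average turnaround = 114/5 = 22.8

22.8


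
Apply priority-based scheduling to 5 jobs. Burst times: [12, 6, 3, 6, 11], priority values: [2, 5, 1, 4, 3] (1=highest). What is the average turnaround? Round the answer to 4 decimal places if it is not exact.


Sort by priority (ascending = highest first):
Order: [(1, 3), (2, 12), (3, 11), (4, 6), (5, 6)]
Completion times:
  Priority 1, burst=3, C=3
  Priority 2, burst=12, C=15
  Priority 3, burst=11, C=26
  Priority 4, burst=6, C=32
  Priority 5, burst=6, C=38
Average turnaround = 114/5 = 22.8

22.8


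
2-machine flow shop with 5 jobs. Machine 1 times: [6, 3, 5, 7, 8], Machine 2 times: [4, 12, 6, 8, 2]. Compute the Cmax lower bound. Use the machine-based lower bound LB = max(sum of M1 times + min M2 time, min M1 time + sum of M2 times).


LB1 = sum(M1 times) + min(M2 times) = 29 + 2 = 31
LB2 = min(M1 times) + sum(M2 times) = 3 + 32 = 35
Lower bound = max(LB1, LB2) = max(31, 35) = 35

35


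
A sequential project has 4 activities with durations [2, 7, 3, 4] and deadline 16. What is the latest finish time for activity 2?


LF(activity 2) = deadline - sum of successor durations
Successors: activities 3 through 4 with durations [3, 4]
Sum of successor durations = 7
LF = 16 - 7 = 9

9


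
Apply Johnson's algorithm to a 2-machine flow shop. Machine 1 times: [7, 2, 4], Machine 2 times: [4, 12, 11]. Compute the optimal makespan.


Apply Johnson's rule:
  Group 1 (a <= b): [(2, 2, 12), (3, 4, 11)]
  Group 2 (a > b): [(1, 7, 4)]
Optimal job order: [2, 3, 1]
Schedule:
  Job 2: M1 done at 2, M2 done at 14
  Job 3: M1 done at 6, M2 done at 25
  Job 1: M1 done at 13, M2 done at 29
Makespan = 29

29


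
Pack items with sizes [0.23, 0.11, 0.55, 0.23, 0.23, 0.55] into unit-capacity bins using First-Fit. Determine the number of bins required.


Place items sequentially using First-Fit:
  Item 0.23 -> new Bin 1
  Item 0.11 -> Bin 1 (now 0.34)
  Item 0.55 -> Bin 1 (now 0.89)
  Item 0.23 -> new Bin 2
  Item 0.23 -> Bin 2 (now 0.46)
  Item 0.55 -> new Bin 3
Total bins used = 3

3


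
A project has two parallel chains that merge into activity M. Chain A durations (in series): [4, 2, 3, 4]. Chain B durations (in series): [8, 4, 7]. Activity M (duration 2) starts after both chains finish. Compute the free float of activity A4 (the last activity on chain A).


ES(A4) = sum of predecessors on chain A = 9
EF(A4) = ES + duration = 9 + 4 = 13
Successor of A4 is M. ES(M) = max(sum(A), sum(B)) = max(13, 19) = 19
Free float = ES(successor) - EF(current) = 19 - 13 = 6

6


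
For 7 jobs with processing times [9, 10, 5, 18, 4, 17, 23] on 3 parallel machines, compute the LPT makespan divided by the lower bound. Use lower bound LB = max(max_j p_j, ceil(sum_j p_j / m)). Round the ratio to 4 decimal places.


LPT order: [23, 18, 17, 10, 9, 5, 4]
Machine loads after assignment: [28, 31, 27]
LPT makespan = 31
Lower bound = max(max_job, ceil(total/3)) = max(23, 29) = 29
Ratio = 31 / 29 = 1.069

1.069


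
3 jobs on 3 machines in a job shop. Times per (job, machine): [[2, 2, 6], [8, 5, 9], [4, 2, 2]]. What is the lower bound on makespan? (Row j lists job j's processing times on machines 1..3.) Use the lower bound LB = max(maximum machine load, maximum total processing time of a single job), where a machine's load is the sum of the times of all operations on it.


Machine loads:
  Machine 1: 2 + 8 + 4 = 14
  Machine 2: 2 + 5 + 2 = 9
  Machine 3: 6 + 9 + 2 = 17
Max machine load = 17
Job totals:
  Job 1: 10
  Job 2: 22
  Job 3: 8
Max job total = 22
Lower bound = max(17, 22) = 22

22


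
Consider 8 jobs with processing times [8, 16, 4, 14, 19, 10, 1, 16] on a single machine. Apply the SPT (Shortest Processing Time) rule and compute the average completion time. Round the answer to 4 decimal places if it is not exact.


Sort jobs by processing time (SPT order): [1, 4, 8, 10, 14, 16, 16, 19]
Compute completion times sequentially:
  Job 1: processing = 1, completes at 1
  Job 2: processing = 4, completes at 5
  Job 3: processing = 8, completes at 13
  Job 4: processing = 10, completes at 23
  Job 5: processing = 14, completes at 37
  Job 6: processing = 16, completes at 53
  Job 7: processing = 16, completes at 69
  Job 8: processing = 19, completes at 88
Sum of completion times = 289
Average completion time = 289/8 = 36.125

36.125


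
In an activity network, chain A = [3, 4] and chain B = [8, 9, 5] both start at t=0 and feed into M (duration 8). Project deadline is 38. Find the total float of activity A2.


Forward pass: ES(A2) = sum of predecessors on chain A = 3
EF = ES + duration = 3 + 4 = 7
Backward pass: LF(M) = deadline = 38; LS(M) = 38 - 8 = 30
LF(A2) = LS(M) - sum(successors on chain A) = 30 - 0 = 30
LS = LF - duration = 30 - 4 = 26
Total float = LS - ES = 26 - 3 = 23

23


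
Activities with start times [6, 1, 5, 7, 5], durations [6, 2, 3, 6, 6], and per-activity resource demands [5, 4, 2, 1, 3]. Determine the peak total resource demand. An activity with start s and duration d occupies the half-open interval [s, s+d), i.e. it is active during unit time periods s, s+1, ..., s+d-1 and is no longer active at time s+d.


Each activity i is active on [start_i, start_i + duration_i).
Compute total resource usage per time slot:
  t=0: active resources = [], total = 0
  t=1: active resources = [4], total = 4
  t=2: active resources = [4], total = 4
  t=3: active resources = [], total = 0
  t=4: active resources = [], total = 0
  t=5: active resources = [2, 3], total = 5
  t=6: active resources = [5, 2, 3], total = 10
  t=7: active resources = [5, 2, 1, 3], total = 11
  t=8: active resources = [5, 1, 3], total = 9
  t=9: active resources = [5, 1, 3], total = 9
  t=10: active resources = [5, 1, 3], total = 9
  t=11: active resources = [5, 1], total = 6
  t=12: active resources = [1], total = 1
Peak resource demand = 11

11


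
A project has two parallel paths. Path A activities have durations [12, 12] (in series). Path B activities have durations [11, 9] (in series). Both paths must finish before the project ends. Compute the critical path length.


Path A total = 12 + 12 = 24
Path B total = 11 + 9 = 20
Critical path = longest path = max(24, 20) = 24

24


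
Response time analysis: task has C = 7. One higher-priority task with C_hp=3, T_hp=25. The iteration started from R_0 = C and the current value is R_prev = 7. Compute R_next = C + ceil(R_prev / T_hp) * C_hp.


R_next = C + ceil(R_prev / T_hp) * C_hp
ceil(7 / 25) = ceil(0.28) = 1
Interference = 1 * 3 = 3
R_next = 7 + 3 = 10

10


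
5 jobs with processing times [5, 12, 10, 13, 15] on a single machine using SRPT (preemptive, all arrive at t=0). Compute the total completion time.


Since all jobs arrive at t=0, SRPT equals SPT ordering.
SPT order: [5, 10, 12, 13, 15]
Completion times:
  Job 1: p=5, C=5
  Job 2: p=10, C=15
  Job 3: p=12, C=27
  Job 4: p=13, C=40
  Job 5: p=15, C=55
Total completion time = 5 + 15 + 27 + 40 + 55 = 142

142


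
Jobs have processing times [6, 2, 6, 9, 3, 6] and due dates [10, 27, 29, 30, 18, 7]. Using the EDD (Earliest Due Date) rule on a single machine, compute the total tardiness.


Sort by due date (EDD order): [(6, 7), (6, 10), (3, 18), (2, 27), (6, 29), (9, 30)]
Compute completion times and tardiness:
  Job 1: p=6, d=7, C=6, tardiness=max(0,6-7)=0
  Job 2: p=6, d=10, C=12, tardiness=max(0,12-10)=2
  Job 3: p=3, d=18, C=15, tardiness=max(0,15-18)=0
  Job 4: p=2, d=27, C=17, tardiness=max(0,17-27)=0
  Job 5: p=6, d=29, C=23, tardiness=max(0,23-29)=0
  Job 6: p=9, d=30, C=32, tardiness=max(0,32-30)=2
Total tardiness = 4

4


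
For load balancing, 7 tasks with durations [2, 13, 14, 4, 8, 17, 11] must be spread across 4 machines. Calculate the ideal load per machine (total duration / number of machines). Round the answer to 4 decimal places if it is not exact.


Total processing time = 2 + 13 + 14 + 4 + 8 + 17 + 11 = 69
Number of machines = 4
Ideal balanced load = 69 / 4 = 17.25

17.25


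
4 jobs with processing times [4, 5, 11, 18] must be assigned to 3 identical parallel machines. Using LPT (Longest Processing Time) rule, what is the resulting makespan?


Sort jobs in decreasing order (LPT): [18, 11, 5, 4]
Assign each job to the least loaded machine:
  Machine 1: jobs [18], load = 18
  Machine 2: jobs [11], load = 11
  Machine 3: jobs [5, 4], load = 9
Makespan = max load = 18

18


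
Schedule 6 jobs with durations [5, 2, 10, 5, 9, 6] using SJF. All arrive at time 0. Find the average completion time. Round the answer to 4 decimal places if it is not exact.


SJF order (ascending): [2, 5, 5, 6, 9, 10]
Completion times:
  Job 1: burst=2, C=2
  Job 2: burst=5, C=7
  Job 3: burst=5, C=12
  Job 4: burst=6, C=18
  Job 5: burst=9, C=27
  Job 6: burst=10, C=37
Average completion = 103/6 = 17.1667

17.1667


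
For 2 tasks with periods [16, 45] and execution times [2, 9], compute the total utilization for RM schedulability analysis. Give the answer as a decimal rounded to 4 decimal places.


Compute individual utilizations (exact fractions):
  Task 1: C/T = 2/16 = 1/8 (approx. 0.125)
  Task 2: C/T = 9/45 = 1/5 (approx. 0.2)
Total utilization U = 1/8 + 1/5 = 13/40
Rounded to 4 decimal places: U = 0.3250
RM (Liu & Layland) bound for 2 tasks = 0.828427; compare with U = 13/40 (approx. 0.325000)
U <= bound, so schedulable by RM sufficient condition.

0.3250
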